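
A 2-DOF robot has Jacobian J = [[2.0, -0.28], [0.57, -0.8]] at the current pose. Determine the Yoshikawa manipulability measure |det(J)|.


det(J) = 2.0*-0.8 - (-0.28)*(0.57) = -1.4404
|det(J)| = 1.4404

1.4404


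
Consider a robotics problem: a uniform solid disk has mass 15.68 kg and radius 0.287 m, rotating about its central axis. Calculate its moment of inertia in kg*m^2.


I = (1/2)*m*R^2 = 0.5*15.68*0.287^2 = 0.6458

0.6458 kg*m^2


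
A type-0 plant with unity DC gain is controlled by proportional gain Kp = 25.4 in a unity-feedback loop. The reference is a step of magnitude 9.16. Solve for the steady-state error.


e_ss = R/(1 + Kp) = 9.16/(1 + 25.4) = 9.16/26.4000 = 0.3470

0.3470


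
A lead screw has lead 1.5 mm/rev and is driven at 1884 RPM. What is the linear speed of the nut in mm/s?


v = lead * (RPM/60) = 1.5*1884/60 = 47.1000

47.1000 mm/s


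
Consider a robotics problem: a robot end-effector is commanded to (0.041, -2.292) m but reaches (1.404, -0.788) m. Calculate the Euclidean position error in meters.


dx = 1.404 - (0.041) = 1.3630, dy = -0.788 - (-2.292) = 1.5040
err = sqrt(1.857769 + 2.262016) = 2.0297

2.0297 m


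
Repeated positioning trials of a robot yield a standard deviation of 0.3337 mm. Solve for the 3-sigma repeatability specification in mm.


repeatability = 3*sigma = 3*0.3337 = 1.0011

1.0011 mm


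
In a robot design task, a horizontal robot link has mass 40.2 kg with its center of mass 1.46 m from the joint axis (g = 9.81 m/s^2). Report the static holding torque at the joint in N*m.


tau = m*g*L = 40.2 * 9.81 * 1.46 = 575.7685

575.7685 N*m


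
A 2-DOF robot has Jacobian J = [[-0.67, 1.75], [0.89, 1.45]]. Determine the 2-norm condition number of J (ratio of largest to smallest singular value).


JJ^T eigenvalues: trace(JJ^T) = 6.4060, det(JJ^T) = det(J)^2 = 6.39584100
s_max^2 = (6.4060 + sqrt(15.45347200))/2 = 5.16854522
s_min^2 = (6.4060 - sqrt(15.45347200))/2 = 1.23745478
kappa = s_max/s_min = sqrt(5.16854522/1.23745478) = 2.0437

2.0437


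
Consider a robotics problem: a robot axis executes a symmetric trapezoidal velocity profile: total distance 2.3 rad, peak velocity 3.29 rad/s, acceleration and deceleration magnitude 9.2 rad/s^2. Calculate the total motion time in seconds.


t_acc = v/a = 3.29/9.2 = 0.357609 s
d_acc = v^2/(2a) = 0.588266 rad (each ramp)
d_cruise = 2.3 - 2*0.588266 = 1.123468 rad
t_cruise = 1.123468/3.29 = 0.341480 s
t_total = 2*0.357609 + 0.341480 = 1.0567

1.0567 s


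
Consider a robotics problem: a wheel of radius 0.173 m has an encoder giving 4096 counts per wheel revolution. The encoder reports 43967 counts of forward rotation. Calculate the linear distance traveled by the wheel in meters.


revs = 43967/4096 = 10.734131
d = revs * 2*pi*r = 10.734131 * 2*pi*0.173 = 11.6679

11.6679 m


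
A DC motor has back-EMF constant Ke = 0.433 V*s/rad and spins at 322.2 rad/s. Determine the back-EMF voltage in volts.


V_emf = Ke * omega = 0.433*322.2 = 139.5126

139.5126 V


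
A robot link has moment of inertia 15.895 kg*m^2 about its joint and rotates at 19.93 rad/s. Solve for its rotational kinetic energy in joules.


KE = (1/2)*I*omega^2 = 0.5*15.895*19.93^2 = 3156.7859

3156.7859 J


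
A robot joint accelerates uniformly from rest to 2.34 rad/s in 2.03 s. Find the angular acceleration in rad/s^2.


alpha = delta_omega / t = 2.34 / 2.03 = 1.1527

1.1527 rad/s^2


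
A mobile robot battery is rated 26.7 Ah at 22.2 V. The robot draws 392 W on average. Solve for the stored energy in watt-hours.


E = capacity * V = 26.7*22.2 = 592.7400

592.7400 Wh


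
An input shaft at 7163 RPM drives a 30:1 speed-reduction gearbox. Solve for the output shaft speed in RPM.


omega_out = omega_in / N = 7163 / 30 = 238.7667

238.7667 RPM


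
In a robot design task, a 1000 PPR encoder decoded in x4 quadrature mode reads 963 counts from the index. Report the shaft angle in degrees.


angle = counts * 360 / (PPR*4) = 963 * 360 / 4000 = 86.6700

86.6700 degrees


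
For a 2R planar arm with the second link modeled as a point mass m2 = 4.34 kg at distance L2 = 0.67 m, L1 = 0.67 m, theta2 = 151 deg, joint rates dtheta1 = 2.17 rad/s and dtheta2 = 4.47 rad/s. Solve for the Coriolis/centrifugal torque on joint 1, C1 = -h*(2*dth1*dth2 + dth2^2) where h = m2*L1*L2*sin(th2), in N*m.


h = m2*L1*L2*sin(th2) = 4.34*0.67*0.67*sin(151 deg) = 0.944519
C1 = -h*(2*2.17*4.47 + 4.47^2) = -0.944519*39.3807 = -37.1958

-37.1958 N*m


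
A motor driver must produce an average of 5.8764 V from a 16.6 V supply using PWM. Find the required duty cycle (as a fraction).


D = V_avg/V_supply = 5.8764/16.6 = 0.3540

0.3540


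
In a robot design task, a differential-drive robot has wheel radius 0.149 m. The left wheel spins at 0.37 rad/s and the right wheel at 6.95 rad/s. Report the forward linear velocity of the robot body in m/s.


v = r*(wR + wL)/2 = 0.149*(6.95 + 0.37)/2 = 0.5453

0.5453 m/s


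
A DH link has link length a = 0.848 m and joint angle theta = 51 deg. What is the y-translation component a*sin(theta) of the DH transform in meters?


a*sin(theta) = 0.848*sin(51 deg) = 0.6590

0.6590 m


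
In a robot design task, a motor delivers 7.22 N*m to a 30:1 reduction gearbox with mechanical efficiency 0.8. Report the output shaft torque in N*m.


tau_out = tau_in * N * eta = 7.22 * 30 * 0.8 = 173.2800

173.2800 N*m


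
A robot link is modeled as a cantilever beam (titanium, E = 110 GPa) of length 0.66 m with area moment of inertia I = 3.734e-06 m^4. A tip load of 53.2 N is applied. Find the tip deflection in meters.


delta = F*L^3/(3*E*I) = 53.2*0.66^3/(3*1.100e+11*3.734e-06)
      = 15.2947872/1232220 = 1.2412e-05

1.2412e-05 m


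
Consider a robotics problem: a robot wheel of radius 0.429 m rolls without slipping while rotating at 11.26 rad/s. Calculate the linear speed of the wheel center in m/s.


v = omega * r = 11.26 * 0.429 = 4.8305

4.8305 m/s


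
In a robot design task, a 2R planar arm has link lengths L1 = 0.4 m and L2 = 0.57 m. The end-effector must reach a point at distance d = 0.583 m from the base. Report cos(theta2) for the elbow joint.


cos(th2) = (d^2 - L1^2 - L2^2)/(2*L1*L2) = (0.583^2 - 0.4^2 - 0.57^2)/(2*0.4*0.57) = -0.3180

-0.3180


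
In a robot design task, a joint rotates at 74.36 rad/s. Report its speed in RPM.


RPM = 74.36 * 60/(2*pi) = 710.0857

710.0857 RPM


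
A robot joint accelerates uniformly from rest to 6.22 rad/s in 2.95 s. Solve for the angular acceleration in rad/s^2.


alpha = delta_omega / t = 6.22 / 2.95 = 2.1085

2.1085 rad/s^2


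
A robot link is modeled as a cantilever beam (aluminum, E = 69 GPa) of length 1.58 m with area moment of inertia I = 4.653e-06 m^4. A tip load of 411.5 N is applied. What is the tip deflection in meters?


delta = F*L^3/(3*E*I) = 411.5*1.58^3/(3*6.900e+10*4.653e-06)
      = 1623.084388/963171 = 0.0017

0.0017 m


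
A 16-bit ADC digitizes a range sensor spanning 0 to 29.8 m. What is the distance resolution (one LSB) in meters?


res = range / 2^n = 29.8/2^16 = 29.8/65536 = 4.5471e-04

4.5471e-04 m


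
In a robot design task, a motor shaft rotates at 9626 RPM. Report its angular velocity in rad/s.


omega = 9626 * 2*pi/60 = 1008.0324

1008.0324 rad/s


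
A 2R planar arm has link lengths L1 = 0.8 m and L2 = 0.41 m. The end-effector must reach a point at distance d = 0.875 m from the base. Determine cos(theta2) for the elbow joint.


cos(th2) = (d^2 - L1^2 - L2^2)/(2*L1*L2) = (0.875^2 - 0.8^2 - 0.41^2)/(2*0.8*0.41) = -0.0647

-0.0647


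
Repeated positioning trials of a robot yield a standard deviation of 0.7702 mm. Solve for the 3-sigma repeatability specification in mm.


repeatability = 3*sigma = 3*0.7702 = 2.3106

2.3106 mm


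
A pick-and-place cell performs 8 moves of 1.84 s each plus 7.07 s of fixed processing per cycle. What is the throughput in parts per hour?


T_cycle = 8*1.84 + 7.07 = 21.7900 s
rate = 3600/T = 165.2134

165.2134 parts/hour


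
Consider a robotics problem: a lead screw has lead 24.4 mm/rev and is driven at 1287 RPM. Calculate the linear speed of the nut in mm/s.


v = lead * (RPM/60) = 24.4*1287/60 = 523.3800

523.3800 mm/s


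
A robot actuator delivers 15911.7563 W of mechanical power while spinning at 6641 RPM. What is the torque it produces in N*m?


omega = 6641 * 2*pi/60 = 695.443894 rad/s
tau = P / omega = 15911.7563 / 695.443894 = 22.8800

22.8800 N*m


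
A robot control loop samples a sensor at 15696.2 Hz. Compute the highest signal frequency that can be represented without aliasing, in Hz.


f_max = f_s/2 = 15696.2/2 = 7848.1000

7848.1000 Hz


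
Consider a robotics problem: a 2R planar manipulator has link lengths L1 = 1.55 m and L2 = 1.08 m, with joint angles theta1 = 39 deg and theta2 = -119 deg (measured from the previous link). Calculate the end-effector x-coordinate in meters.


x = L1*cos(th1) + L2*cos(th1+th2) = 1.55*cos(39 deg) + 1.08*cos(-80 deg) = 1.3921

1.3921 m


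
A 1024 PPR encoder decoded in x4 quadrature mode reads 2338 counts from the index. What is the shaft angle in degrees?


angle = counts * 360 / (PPR*4) = 2338 * 360 / 4096 = 205.4883

205.4883 degrees


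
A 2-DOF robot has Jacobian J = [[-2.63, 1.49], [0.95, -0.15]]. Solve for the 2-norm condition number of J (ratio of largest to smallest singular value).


JJ^T eigenvalues: trace(JJ^T) = 10.0620, det(JJ^T) = det(J)^2 = 1.04244100
s_max^2 = (10.0620 + sqrt(97.07408000))/2 = 9.95730896
s_min^2 = (10.0620 - sqrt(97.07408000))/2 = 0.10469104
kappa = s_max/s_min = sqrt(9.95730896/0.10469104) = 9.7525

9.7525


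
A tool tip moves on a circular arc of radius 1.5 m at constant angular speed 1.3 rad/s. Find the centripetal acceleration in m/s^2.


a_c = omega^2 * r = 1.3^2 * 1.5 = 2.5350

2.5350 m/s^2


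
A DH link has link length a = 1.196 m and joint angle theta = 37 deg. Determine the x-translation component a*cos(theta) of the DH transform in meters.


a*cos(theta) = 1.196*cos(37 deg) = 0.9552

0.9552 m


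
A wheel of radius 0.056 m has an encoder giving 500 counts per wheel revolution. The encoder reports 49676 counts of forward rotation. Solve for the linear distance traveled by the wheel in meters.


revs = 49676/500 = 99.352000
d = revs * 2*pi*r = 99.352000 * 2*pi*0.056 = 34.9578

34.9578 m


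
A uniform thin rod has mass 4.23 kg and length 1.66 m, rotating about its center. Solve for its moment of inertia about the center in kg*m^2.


I = (1/12)*m*L^2 = (1/12)*4.23*1.66^2 = 0.9713

0.9713 kg*m^2


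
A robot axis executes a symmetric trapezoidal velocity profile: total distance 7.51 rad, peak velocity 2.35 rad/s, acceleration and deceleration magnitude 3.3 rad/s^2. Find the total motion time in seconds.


t_acc = v/a = 2.35/3.3 = 0.712121 s
d_acc = v^2/(2a) = 0.836742 rad (each ramp)
d_cruise = 7.51 - 2*0.836742 = 5.836516 rad
t_cruise = 5.836516/2.35 = 2.483624 s
t_total = 2*0.712121 + 2.483624 = 3.9079

3.9079 s


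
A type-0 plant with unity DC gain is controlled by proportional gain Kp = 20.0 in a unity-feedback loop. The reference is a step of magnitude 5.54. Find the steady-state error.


e_ss = R/(1 + Kp) = 5.54/(1 + 20.0) = 5.54/21.0000 = 0.2638

0.2638


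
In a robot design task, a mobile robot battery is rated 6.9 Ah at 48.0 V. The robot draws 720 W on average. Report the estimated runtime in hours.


E = 6.9*48.0 = 331.2000 Wh
t = E/P = 331.2000/720 = 0.4600

0.4600 hours


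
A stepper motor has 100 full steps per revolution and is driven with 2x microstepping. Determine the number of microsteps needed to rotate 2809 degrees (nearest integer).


step_size = 360/(100*2) = 360/200 = 1.800000 deg
n = 2809/(360/200) = 2809*200/360 = 1560.5556 -> 1561

1561 steps


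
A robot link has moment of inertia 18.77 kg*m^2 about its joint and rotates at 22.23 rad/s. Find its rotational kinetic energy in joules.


KE = (1/2)*I*omega^2 = 0.5*18.77*22.23^2 = 4637.8127

4637.8127 J


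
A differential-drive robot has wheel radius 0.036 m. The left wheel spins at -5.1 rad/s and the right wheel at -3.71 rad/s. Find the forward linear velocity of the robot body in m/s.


v = r*(wR + wL)/2 = 0.036*(-3.71 + -5.1)/2 = -0.1586

-0.1586 m/s


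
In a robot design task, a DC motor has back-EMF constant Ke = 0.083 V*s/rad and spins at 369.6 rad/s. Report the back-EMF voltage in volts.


V_emf = Ke * omega = 0.083*369.6 = 30.6768

30.6768 V


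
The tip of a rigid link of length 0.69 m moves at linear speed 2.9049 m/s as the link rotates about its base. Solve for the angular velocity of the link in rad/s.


omega = v / L = 2.9049 / 0.69 = 4.2100

4.2100 rad/s


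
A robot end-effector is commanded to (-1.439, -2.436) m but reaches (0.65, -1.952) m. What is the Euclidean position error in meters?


dx = 0.65 - (-1.439) = 2.0890, dy = -1.952 - (-2.436) = 0.4840
err = sqrt(4.363921 + 0.234256) = 2.1443

2.1443 m


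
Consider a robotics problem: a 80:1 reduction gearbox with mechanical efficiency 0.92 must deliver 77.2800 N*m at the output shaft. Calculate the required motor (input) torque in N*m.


tau_in = tau_out / (N * eta) = 77.2800 / (80 * 0.92) = 1.0500

1.0500 N*m


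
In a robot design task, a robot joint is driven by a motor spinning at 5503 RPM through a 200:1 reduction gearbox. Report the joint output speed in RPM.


omega_joint = omega_motor / N = 5503 / 200 = 27.5150

27.5150 RPM


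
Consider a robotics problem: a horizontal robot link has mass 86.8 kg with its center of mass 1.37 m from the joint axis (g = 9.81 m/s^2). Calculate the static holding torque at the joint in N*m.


tau = m*g*L = 86.8 * 9.81 * 1.37 = 1166.5660

1166.5660 N*m


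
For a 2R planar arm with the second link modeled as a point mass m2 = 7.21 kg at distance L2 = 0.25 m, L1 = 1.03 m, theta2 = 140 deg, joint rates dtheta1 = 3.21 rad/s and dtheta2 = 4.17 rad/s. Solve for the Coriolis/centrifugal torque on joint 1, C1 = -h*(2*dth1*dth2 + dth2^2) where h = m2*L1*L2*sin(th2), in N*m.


h = m2*L1*L2*sin(th2) = 7.21*1.03*0.25*sin(140 deg) = 1.193383
C1 = -h*(2*3.21*4.17 + 4.17^2) = -1.193383*44.1603 = -52.7002

-52.7002 N*m


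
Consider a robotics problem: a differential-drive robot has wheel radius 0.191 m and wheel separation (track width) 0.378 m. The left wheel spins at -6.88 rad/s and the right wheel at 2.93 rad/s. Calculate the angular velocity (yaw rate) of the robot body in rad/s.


omega = r*(wR - wL)/L = 0.191*(2.93 - (-6.88))/0.378 = 4.9569

4.9569 rad/s


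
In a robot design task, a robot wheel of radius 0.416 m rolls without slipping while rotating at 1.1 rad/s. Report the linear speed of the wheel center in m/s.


v = omega * r = 1.1 * 0.416 = 0.4576

0.4576 m/s


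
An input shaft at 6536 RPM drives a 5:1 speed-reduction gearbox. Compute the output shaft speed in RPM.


omega_out = omega_in / N = 6536 / 5 = 1307.2000

1307.2000 RPM


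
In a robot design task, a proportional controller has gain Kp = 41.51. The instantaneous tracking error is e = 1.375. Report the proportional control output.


u_P = Kp * e = 41.51 * 1.375 = 57.0762

57.0762


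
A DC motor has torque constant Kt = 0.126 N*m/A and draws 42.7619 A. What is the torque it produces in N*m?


tau = Kt * I = 0.126*42.7619 = 5.3880

5.3880 N*m


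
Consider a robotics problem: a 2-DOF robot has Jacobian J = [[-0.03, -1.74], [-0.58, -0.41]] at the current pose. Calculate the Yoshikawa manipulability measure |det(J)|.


det(J) = -0.03*-0.41 - (-1.74)*(-0.58) = -0.9969
|det(J)| = 0.9969

0.9969


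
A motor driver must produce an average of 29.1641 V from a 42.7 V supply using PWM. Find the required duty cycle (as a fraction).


D = V_avg/V_supply = 29.1641/42.7 = 0.6830

0.6830


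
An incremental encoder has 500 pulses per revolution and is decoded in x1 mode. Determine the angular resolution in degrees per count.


resolution = 360 / (PPR * 1) = 360 / 500 = 0.7200

0.7200 degrees


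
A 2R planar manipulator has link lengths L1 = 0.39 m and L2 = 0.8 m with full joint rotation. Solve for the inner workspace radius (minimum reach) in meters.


r_min = |L1 - L2| = |0.39 - 0.8| = 0.4100

0.4100 m


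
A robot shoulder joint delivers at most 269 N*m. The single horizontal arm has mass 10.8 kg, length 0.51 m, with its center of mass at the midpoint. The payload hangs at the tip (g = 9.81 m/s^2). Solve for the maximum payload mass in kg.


tau_arm = m_arm*g*(L/2) = 10.8*9.81*0.51/2 = 27.0167 N*m
tau_payload = tau_max - tau_arm = 269 - 27.0167 = 241.9833
m_payload = tau_payload / (g*L) = 241.9833 / (9.81*0.51) = 48.3667

48.3667 kg


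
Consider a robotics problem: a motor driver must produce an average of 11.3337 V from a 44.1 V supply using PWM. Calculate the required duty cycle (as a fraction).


D = V_avg/V_supply = 11.3337/44.1 = 0.2570

0.2570


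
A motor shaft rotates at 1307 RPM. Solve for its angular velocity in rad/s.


omega = 1307 * 2*pi/60 = 136.8687

136.8687 rad/s


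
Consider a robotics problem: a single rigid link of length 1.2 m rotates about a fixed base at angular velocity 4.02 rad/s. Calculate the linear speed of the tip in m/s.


v = L*omega = 1.2 * 4.02 = 4.8240

4.8240 m/s


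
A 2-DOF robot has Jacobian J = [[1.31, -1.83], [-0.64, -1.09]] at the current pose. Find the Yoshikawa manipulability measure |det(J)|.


det(J) = 1.31*-1.09 - (-1.83)*(-0.64) = -2.5991
|det(J)| = 2.5991

2.5991


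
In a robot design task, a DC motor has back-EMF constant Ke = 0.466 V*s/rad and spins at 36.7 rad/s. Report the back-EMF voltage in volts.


V_emf = Ke * omega = 0.466*36.7 = 17.1022

17.1022 V


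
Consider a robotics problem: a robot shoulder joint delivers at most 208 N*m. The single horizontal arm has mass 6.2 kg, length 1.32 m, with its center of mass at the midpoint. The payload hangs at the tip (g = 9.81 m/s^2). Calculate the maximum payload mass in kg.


tau_arm = m_arm*g*(L/2) = 6.2*9.81*1.32/2 = 40.1425 N*m
tau_payload = tau_max - tau_arm = 208 - 40.1425 = 167.8575
m_payload = tau_payload / (g*L) = 167.8575 / (9.81*1.32) = 12.9628

12.9628 kg


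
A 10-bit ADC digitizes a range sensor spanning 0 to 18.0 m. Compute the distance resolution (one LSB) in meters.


res = range / 2^n = 18.0/2^10 = 18.0/1024 = 0.0176

0.0176 m


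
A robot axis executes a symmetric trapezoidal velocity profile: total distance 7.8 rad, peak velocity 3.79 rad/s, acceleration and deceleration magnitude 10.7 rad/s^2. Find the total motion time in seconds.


t_acc = v/a = 3.79/10.7 = 0.354206 s
d_acc = v^2/(2a) = 0.671220 rad (each ramp)
d_cruise = 7.8 - 2*0.671220 = 6.457560 rad
t_cruise = 6.457560/3.79 = 1.703842 s
t_total = 2*0.354206 + 1.703842 = 2.4123

2.4123 s


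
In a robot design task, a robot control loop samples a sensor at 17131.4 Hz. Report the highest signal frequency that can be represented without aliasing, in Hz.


f_max = f_s/2 = 17131.4/2 = 8565.7000

8565.7000 Hz


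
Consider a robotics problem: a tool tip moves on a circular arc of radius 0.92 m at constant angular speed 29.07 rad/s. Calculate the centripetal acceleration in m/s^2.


a_c = omega^2 * r = 29.07^2 * 0.92 = 777.4597

777.4597 m/s^2


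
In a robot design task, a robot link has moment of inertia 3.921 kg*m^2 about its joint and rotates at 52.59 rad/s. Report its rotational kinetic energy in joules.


KE = (1/2)*I*omega^2 = 0.5*3.921*52.59^2 = 5422.1707

5422.1707 J


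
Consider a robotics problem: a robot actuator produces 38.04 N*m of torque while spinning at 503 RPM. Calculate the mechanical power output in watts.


omega = 503 * 2*pi/60 = 52.674037 rad/s
P = tau * omega = 38.04 * 52.674037 = 2003.7204

2003.7204 W


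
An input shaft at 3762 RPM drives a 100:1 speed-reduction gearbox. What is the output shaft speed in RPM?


omega_out = omega_in / N = 3762 / 100 = 37.6200

37.6200 RPM


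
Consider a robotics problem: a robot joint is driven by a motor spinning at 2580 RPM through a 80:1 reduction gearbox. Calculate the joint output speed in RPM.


omega_joint = omega_motor / N = 2580 / 80 = 32.2500

32.2500 RPM


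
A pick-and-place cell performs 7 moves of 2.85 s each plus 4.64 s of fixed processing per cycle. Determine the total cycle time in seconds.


T = 7*2.85 + 4.64 = 24.5900

24.5900 s


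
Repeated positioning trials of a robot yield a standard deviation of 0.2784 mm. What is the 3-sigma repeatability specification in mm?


repeatability = 3*sigma = 3*0.2784 = 0.8352

0.8352 mm


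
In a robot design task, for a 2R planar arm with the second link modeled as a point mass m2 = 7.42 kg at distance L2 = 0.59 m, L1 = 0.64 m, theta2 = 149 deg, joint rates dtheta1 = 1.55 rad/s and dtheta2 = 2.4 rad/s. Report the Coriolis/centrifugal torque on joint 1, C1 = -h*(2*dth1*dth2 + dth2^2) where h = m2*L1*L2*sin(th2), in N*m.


h = m2*L1*L2*sin(th2) = 7.42*0.64*0.59*sin(149 deg) = 1.443030
C1 = -h*(2*1.55*2.4 + 2.4^2) = -1.443030*13.2000 = -19.0480

-19.0480 N*m


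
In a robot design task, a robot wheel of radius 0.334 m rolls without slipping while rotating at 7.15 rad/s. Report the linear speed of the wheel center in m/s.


v = omega * r = 7.15 * 0.334 = 2.3881

2.3881 m/s


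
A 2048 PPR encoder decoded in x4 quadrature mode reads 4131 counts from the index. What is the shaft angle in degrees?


angle = counts * 360 / (PPR*4) = 4131 * 360 / 8192 = 181.5381

181.5381 degrees


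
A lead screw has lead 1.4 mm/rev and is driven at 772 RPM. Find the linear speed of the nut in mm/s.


v = lead * (RPM/60) = 1.4*772/60 = 18.0133

18.0133 mm/s


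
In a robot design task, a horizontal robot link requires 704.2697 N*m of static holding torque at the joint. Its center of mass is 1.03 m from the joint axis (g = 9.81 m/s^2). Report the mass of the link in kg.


m = tau / (g*L) = 704.2697 / (9.81 * 1.03) = 69.7000

69.7000 kg


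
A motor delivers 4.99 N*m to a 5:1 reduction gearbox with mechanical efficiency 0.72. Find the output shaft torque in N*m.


tau_out = tau_in * N * eta = 4.99 * 5 * 0.72 = 17.9640

17.9640 N*m


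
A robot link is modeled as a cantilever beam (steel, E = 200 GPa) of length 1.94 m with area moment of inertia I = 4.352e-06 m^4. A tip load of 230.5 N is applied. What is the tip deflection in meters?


delta = F*L^3/(3*E*I) = 230.5*1.94^3/(3*2.000e+11*4.352e-06)
      = 1682.969012/2611200 = 6.4452e-04

6.4452e-04 m


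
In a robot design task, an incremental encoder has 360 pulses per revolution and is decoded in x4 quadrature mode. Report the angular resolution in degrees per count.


resolution = 360 / (PPR * 4) = 360 / 1440 = 0.2500

0.2500 degrees


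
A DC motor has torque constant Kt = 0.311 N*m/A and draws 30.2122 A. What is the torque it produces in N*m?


tau = Kt * I = 0.311*30.2122 = 9.3960

9.3960 N*m


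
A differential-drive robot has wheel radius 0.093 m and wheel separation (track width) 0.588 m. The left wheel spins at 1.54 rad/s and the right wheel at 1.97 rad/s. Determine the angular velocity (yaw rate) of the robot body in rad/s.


omega = r*(wR - wL)/L = 0.093*(1.97 - (1.54))/0.588 = 0.0680

0.0680 rad/s


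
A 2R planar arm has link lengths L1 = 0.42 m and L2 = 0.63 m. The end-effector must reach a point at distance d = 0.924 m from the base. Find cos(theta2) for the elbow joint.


cos(th2) = (d^2 - L1^2 - L2^2)/(2*L1*L2) = (0.924^2 - 0.42^2 - 0.63^2)/(2*0.42*0.63) = 0.5300

0.5300


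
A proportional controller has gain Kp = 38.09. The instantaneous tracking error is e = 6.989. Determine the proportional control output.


u_P = Kp * e = 38.09 * 6.989 = 266.2110

266.2110


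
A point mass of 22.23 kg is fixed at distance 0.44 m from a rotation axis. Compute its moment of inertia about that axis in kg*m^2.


I = m*r^2 = 22.23*0.44^2 = 4.3037

4.3037 kg*m^2


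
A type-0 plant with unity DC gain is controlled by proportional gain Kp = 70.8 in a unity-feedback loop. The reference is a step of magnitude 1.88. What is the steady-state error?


e_ss = R/(1 + Kp) = 1.88/(1 + 70.8) = 1.88/71.8000 = 0.0262

0.0262


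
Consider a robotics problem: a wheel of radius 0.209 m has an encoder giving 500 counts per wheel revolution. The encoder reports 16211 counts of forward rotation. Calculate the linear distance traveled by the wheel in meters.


revs = 16211/500 = 32.422000
d = revs * 2*pi*r = 32.422000 * 2*pi*0.209 = 42.5761

42.5761 m


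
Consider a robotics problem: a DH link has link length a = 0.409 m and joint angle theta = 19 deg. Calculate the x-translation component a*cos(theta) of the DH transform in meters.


a*cos(theta) = 0.409*cos(19 deg) = 0.3867

0.3867 m


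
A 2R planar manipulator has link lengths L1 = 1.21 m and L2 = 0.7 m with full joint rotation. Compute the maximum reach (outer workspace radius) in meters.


r_max = L1 + L2 = 1.21 + 0.7 = 1.9100

1.9100 m


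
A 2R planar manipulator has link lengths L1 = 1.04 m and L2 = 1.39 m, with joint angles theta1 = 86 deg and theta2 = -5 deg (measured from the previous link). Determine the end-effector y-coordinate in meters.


y = L1*sin(th1) + L2*sin(th1+th2) = 1.04*sin(86 deg) + 1.39*sin(81 deg) = 2.4104

2.4104 m


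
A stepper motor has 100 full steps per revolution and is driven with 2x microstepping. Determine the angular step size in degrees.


step = 360/(100*2) = 360/200 = 1.8000

1.8000 degrees


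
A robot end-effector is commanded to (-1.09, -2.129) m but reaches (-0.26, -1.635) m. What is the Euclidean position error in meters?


dx = -0.26 - (-1.09) = 0.8300, dy = -1.635 - (-2.129) = 0.4940
err = sqrt(0.688900 + 0.244036) = 0.9659

0.9659 m


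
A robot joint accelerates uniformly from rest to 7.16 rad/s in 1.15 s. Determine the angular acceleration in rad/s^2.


alpha = delta_omega / t = 7.16 / 1.15 = 6.2261

6.2261 rad/s^2


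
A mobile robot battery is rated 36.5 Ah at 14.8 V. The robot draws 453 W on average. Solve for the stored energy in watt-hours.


E = capacity * V = 36.5*14.8 = 540.2000

540.2000 Wh


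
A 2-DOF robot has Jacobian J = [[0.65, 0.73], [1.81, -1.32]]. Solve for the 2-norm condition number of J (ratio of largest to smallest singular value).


JJ^T eigenvalues: trace(JJ^T) = 5.9739, det(JJ^T) = det(J)^2 = 4.74934849
s_max^2 = (5.9739 + sqrt(16.69008725))/2 = 5.02962516
s_min^2 = (5.9739 - sqrt(16.69008725))/2 = 0.94427484
kappa = s_max/s_min = sqrt(5.02962516/0.94427484) = 2.3079

2.3079


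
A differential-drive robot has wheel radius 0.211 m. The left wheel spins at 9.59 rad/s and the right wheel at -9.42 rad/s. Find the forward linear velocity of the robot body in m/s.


v = r*(wR + wL)/2 = 0.211*(-9.42 + 9.59)/2 = 0.0179

0.0179 m/s


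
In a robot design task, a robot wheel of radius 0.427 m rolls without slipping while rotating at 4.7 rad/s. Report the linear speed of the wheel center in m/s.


v = omega * r = 4.7 * 0.427 = 2.0069

2.0069 m/s


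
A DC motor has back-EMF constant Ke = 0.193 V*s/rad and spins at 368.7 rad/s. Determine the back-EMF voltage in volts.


V_emf = Ke * omega = 0.193*368.7 = 71.1591

71.1591 V


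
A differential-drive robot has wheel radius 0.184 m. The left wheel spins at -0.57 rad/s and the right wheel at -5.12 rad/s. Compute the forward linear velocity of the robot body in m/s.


v = r*(wR + wL)/2 = 0.184*(-5.12 + -0.57)/2 = -0.5235

-0.5235 m/s


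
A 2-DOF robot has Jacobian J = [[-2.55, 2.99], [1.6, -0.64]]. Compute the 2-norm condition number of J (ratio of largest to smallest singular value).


JJ^T eigenvalues: trace(JJ^T) = 18.4122, det(JJ^T) = det(J)^2 = 9.93510400
s_max^2 = (18.4122 + sqrt(299.26869284))/2 = 17.85579209
s_min^2 = (18.4122 - sqrt(299.26869284))/2 = 0.55640791
kappa = s_max/s_min = sqrt(17.85579209/0.55640791) = 5.6649

5.6649


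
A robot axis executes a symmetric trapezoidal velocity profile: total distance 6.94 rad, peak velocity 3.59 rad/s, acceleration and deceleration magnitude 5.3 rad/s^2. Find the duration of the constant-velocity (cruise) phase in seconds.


t_acc = v/a = 0.677358 s, d_acc = v^2/(2a) = 1.215858 rad each
d_cruise = 6.94 - 2*1.215858 = 4.508284 rad
t_cruise = d_cruise/v = 4.508284/3.59 = 1.2558

1.2558 s


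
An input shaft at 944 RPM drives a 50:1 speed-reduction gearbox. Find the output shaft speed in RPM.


omega_out = omega_in / N = 944 / 50 = 18.8800

18.8800 RPM


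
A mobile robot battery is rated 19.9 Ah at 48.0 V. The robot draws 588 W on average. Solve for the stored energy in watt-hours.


E = capacity * V = 19.9*48.0 = 955.2000

955.2000 Wh


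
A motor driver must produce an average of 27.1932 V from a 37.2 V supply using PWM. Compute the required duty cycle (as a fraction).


D = V_avg/V_supply = 27.1932/37.2 = 0.7310

0.7310


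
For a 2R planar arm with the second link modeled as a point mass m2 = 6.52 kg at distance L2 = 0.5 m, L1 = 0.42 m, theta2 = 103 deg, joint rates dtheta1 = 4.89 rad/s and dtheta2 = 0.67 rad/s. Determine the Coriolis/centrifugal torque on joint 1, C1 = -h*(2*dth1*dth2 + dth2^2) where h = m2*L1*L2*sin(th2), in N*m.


h = m2*L1*L2*sin(th2) = 6.52*0.42*0.5*sin(103 deg) = 1.334107
C1 = -h*(2*4.89*0.67 + 0.67^2) = -1.334107*7.0015 = -9.3408

-9.3408 N*m


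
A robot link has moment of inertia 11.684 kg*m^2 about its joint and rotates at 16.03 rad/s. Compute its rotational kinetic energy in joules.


KE = (1/2)*I*omega^2 = 0.5*11.684*16.03^2 = 1501.1656

1501.1656 J


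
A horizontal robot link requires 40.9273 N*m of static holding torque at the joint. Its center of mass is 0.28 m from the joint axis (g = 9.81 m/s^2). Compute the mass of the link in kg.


m = tau / (g*L) = 40.9273 / (9.81 * 0.28) = 14.9000

14.9000 kg


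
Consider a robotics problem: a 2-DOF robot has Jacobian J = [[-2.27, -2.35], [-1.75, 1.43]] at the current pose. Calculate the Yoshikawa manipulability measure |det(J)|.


det(J) = -2.27*1.43 - (-2.35)*(-1.75) = -7.3586
|det(J)| = 7.3586

7.3586


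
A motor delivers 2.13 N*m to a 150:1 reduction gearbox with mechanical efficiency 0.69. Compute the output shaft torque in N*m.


tau_out = tau_in * N * eta = 2.13 * 150 * 0.69 = 220.4550

220.4550 N*m


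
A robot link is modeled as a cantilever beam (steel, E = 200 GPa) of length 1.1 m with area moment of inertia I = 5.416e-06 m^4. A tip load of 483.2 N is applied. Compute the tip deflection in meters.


delta = F*L^3/(3*E*I) = 483.2*1.1^3/(3*2.000e+11*5.416e-06)
      = 643.1392/3249600 = 1.9791e-04

1.9791e-04 m


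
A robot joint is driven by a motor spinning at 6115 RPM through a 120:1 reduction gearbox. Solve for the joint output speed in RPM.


omega_joint = omega_motor / N = 6115 / 120 = 50.9583

50.9583 RPM


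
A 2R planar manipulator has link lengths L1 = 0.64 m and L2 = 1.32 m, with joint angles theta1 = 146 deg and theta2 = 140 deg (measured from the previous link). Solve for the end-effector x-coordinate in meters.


x = L1*cos(th1) + L2*cos(th1+th2) = 0.64*cos(146 deg) + 1.32*cos(286 deg) = -0.1667

-0.1667 m


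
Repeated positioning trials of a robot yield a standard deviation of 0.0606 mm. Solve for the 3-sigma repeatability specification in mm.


repeatability = 3*sigma = 3*0.0606 = 0.1818

0.1818 mm


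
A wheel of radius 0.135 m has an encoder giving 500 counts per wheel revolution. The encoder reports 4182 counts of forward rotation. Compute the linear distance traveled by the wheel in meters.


revs = 4182/500 = 8.364000
d = revs * 2*pi*r = 8.364000 * 2*pi*0.135 = 7.0946

7.0946 m


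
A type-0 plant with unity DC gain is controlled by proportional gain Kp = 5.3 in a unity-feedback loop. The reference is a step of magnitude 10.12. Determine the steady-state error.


e_ss = R/(1 + Kp) = 10.12/(1 + 5.3) = 10.12/6.3000 = 1.6063

1.6063


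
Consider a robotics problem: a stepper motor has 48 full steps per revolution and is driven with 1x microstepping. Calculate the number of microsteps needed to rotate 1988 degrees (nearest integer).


step_size = 360/(48*1) = 360/48 = 7.500000 deg
n = 1988/(360/48) = 1988*48/360 = 265.0667 -> 265

265 steps


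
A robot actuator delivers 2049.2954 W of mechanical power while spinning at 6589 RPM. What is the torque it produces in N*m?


omega = 6589 * 2*pi/60 = 689.998466 rad/s
tau = P / omega = 2049.2954 / 689.998466 = 2.9700

2.9700 N*m


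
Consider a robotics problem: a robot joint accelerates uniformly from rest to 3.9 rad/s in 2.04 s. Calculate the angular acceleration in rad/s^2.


alpha = delta_omega / t = 3.9 / 2.04 = 1.9118

1.9118 rad/s^2


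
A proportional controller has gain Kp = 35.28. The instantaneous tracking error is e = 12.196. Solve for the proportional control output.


u_P = Kp * e = 35.28 * 12.196 = 430.2749

430.2749


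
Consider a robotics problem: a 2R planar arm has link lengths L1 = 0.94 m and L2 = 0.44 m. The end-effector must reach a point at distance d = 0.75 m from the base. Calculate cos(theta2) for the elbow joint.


cos(th2) = (d^2 - L1^2 - L2^2)/(2*L1*L2) = (0.75^2 - 0.94^2 - 0.44^2)/(2*0.94*0.44) = -0.6222

-0.6222


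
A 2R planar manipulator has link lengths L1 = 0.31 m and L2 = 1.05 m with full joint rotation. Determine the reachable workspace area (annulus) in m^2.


r_max = L1 + L2 = 1.3600, r_min = |L1 - L2| = 0.7400
A = pi*(r_max^2 - r_min^2) = pi*(1.8496 - 0.5476) = 4.0904

4.0904 m^2


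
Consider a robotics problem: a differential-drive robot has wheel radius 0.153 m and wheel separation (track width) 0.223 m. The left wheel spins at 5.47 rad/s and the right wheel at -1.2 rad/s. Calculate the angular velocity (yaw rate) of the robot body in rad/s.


omega = r*(wR - wL)/L = 0.153*(-1.2 - (5.47))/0.223 = -4.5763

-4.5763 rad/s


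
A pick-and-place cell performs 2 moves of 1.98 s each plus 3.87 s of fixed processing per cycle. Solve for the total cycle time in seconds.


T = 2*1.98 + 3.87 = 7.8300

7.8300 s


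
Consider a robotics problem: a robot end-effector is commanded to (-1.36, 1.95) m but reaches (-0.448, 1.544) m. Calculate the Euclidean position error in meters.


dx = -0.448 - (-1.36) = 0.9120, dy = 1.544 - (1.95) = -0.4060
err = sqrt(0.831744 + 0.164836) = 0.9983

0.9983 m


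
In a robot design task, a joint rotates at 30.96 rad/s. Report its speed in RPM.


RPM = 30.96 * 60/(2*pi) = 295.6462

295.6462 RPM


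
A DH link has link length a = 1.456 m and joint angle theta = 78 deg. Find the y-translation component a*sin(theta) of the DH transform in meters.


a*sin(theta) = 1.456*sin(78 deg) = 1.4242

1.4242 m


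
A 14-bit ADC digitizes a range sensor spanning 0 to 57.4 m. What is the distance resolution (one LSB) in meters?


res = range / 2^n = 57.4/2^14 = 57.4/16384 = 0.0035

0.0035 m


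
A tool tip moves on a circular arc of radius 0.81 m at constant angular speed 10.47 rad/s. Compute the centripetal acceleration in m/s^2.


a_c = omega^2 * r = 10.47^2 * 0.81 = 88.7929

88.7929 m/s^2


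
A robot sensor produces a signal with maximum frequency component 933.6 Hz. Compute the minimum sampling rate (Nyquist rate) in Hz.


f_s,min = 2*f_max = 2*933.6 = 1867.2000

1867.2000 Hz


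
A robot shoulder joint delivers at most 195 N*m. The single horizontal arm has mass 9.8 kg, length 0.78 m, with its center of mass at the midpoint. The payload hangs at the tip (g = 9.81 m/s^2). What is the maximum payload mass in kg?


tau_arm = m_arm*g*(L/2) = 9.8*9.81*0.78/2 = 37.4938 N*m
tau_payload = tau_max - tau_arm = 195 - 37.4938 = 157.5062
m_payload = tau_payload / (g*L) = 157.5062 / (9.81*0.78) = 20.5842

20.5842 kg


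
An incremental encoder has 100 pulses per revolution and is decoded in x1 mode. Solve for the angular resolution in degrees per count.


resolution = 360 / (PPR * 1) = 360 / 100 = 3.6000

3.6000 degrees


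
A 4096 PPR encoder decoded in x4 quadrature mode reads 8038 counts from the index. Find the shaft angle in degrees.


angle = counts * 360 / (PPR*4) = 8038 * 360 / 16384 = 176.6162

176.6162 degrees


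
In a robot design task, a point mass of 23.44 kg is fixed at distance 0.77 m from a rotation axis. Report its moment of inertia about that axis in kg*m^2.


I = m*r^2 = 23.44*0.77^2 = 13.8976

13.8976 kg*m^2


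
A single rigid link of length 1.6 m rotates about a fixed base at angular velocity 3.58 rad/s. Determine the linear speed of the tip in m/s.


v = L*omega = 1.6 * 3.58 = 5.7280

5.7280 m/s


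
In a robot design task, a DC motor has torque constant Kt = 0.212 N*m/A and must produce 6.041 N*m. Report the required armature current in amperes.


I = tau / Kt = 6.041/0.212 = 28.4953

28.4953 A


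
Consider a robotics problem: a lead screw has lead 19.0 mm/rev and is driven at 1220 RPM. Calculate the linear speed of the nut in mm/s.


v = lead * (RPM/60) = 19.0*1220/60 = 386.3333

386.3333 mm/s


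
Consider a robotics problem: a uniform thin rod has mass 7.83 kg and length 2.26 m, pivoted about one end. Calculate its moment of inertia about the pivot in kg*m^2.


I = (1/3)*m*L^2 = (1/3)*7.83*2.26^2 = 13.3308

13.3308 kg*m^2


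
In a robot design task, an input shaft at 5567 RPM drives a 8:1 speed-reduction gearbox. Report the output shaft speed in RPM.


omega_out = omega_in / N = 5567 / 8 = 695.8750

695.8750 RPM


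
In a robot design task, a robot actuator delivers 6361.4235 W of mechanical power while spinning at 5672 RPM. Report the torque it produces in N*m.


omega = 5672 * 2*pi/60 = 593.970451 rad/s
tau = P / omega = 6361.4235 / 593.970451 = 10.7100

10.7100 N*m


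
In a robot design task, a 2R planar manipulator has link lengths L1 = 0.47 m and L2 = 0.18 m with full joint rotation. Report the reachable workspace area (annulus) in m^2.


r_max = L1 + L2 = 0.6500, r_min = |L1 - L2| = 0.2900
A = pi*(r_max^2 - r_min^2) = pi*(0.4225 - 0.0841) = 1.0631

1.0631 m^2


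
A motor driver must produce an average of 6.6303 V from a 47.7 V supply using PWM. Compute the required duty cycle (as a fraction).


D = V_avg/V_supply = 6.6303/47.7 = 0.1390

0.1390


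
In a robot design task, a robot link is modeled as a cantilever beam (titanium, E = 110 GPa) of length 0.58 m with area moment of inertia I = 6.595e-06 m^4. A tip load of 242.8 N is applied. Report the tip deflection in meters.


delta = F*L^3/(3*E*I) = 242.8*0.58^3/(3*1.100e+11*6.595e-06)
      = 47.3731936/2176350 = 2.1767e-05

2.1767e-05 m


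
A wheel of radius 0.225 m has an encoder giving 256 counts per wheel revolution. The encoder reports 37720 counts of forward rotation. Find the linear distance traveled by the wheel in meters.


revs = 37720/256 = 147.343750
d = revs * 2*pi*r = 147.343750 * 2*pi*0.225 = 208.3023

208.3023 m


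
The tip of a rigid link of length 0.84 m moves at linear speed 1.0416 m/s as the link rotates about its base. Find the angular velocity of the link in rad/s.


omega = v / L = 1.0416 / 0.84 = 1.2400

1.2400 rad/s


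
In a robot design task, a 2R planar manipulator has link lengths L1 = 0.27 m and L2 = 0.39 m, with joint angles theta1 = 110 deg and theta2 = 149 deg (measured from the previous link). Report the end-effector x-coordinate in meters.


x = L1*cos(th1) + L2*cos(th1+th2) = 0.27*cos(110 deg) + 0.39*cos(259 deg) = -0.1668

-0.1668 m


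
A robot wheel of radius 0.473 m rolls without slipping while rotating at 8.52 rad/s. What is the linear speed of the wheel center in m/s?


v = omega * r = 8.52 * 0.473 = 4.0300

4.0300 m/s


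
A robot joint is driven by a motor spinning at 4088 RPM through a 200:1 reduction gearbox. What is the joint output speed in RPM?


omega_joint = omega_motor / N = 4088 / 200 = 20.4400

20.4400 RPM
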